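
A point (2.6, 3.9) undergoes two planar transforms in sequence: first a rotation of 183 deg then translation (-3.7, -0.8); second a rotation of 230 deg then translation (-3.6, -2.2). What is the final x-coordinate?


After transform 1:
x1 = cos(183)*2.6 - sin(183)*3.9 + -3.7 = -6.0923
y1 = sin(183)*2.6 + cos(183)*3.9 + -0.8 = -4.8307
After transform 2:
x2 = cos(230)*-6.0923 - sin(230)*-4.8307 + -3.6
= -3.3845


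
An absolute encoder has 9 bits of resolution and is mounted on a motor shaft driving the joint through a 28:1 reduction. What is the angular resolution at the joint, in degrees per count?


counts = 2^9 = 512
effective counts at joint = 512 * 28 = 14336
resolution = 360 / 14336
= 0.0251 deg/count


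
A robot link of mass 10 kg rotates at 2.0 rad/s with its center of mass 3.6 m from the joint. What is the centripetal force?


F = m * omega^2 * r
= 10 * 2.0^2 * 3.6
= 10 * 4.0 * 3.6
= 144.0 N


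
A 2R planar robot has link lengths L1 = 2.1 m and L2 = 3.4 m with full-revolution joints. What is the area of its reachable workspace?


r_max = L1 + L2 = 5.5 m
r_min = |L1 - L2| = 1.3 m
Area = pi*(r_max^2 - r_min^2)
= pi*(30.25 - 1.69)
= pi * 28.56
= 89.7239 m^2


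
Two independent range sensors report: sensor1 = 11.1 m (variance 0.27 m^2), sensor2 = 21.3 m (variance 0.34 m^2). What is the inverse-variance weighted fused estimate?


w1 = (1/var1) / (1/var1 + 1/var2)
   = 3.7037 / (3.7037 + 2.9412) = 0.5574
w2 = 1 - w1 = 0.4426
fused = w1*s1 + w2*s2 = 6.1869 + 9.4279
= 15.6148 m


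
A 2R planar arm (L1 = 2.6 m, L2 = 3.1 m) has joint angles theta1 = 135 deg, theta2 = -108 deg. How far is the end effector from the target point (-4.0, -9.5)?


End effector via forward kinematics:
x = L1*cos(t1) + L2*cos(t1+t2) = 0.9236
y = L1*sin(t1) + L2*sin(t1+t2) = 3.2458
Distance to target:
d = sqrt((-4.0 - 0.9236)^2 + (-9.5 - 3.2458)^2)
= sqrt(24.2423 + 162.4566)
= 13.6638 m


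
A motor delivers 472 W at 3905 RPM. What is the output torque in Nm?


omega = 3905 * 2*pi/60 = 408.9306 rad/s
tau = P / omega = 472 / 408.9306
= 1.1542 Nm


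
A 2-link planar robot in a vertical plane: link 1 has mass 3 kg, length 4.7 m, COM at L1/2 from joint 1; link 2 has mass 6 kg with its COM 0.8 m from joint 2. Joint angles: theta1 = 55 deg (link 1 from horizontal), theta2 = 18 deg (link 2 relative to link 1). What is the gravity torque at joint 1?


Horizontal distance from joint 1 to link-1 COM:
  x_c1 = (L1/2)*cos(t1) = 2.35 * 0.5736 = 1.3479 m
Horizontal distance from joint 1 to link-2 COM:
  x_c2 = L1*cos(t1) + Lc2*cos(t1+t2)
       = 4.7*0.5736 + 0.8*0.2924 = 2.9297 m
tau1 = m1*g*x_c1 + m2*g*x_c2
     = 3*9.81*1.3479 + 6*9.81*2.9297
     = 39.6688 + 172.4425
     = 212.1114 Nm


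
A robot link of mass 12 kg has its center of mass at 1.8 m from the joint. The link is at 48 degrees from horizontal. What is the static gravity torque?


tau = m*g*L*cos(angle)
= 12 * 9.81 * 1.8 * cos(48 deg)
= 12 * 9.81 * 1.8 * 0.6691
= 141.7861 Nm


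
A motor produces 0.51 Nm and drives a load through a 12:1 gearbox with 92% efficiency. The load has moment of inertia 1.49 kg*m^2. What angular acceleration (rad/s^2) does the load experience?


tau_out = tau_motor * N * eta
= 0.51 * 12 * 0.92 = 5.6304 Nm
alpha = tau_out / I = 5.6304 / 1.49
= 3.7788 rad/s^2


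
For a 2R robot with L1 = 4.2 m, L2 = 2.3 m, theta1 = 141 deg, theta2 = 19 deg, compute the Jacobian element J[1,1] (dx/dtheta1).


J[1,1] = -L1*sin(t1) - L2*sin(t1+t2)
= -4.2*sin(141) - 2.3*sin(160)
= -3.4298


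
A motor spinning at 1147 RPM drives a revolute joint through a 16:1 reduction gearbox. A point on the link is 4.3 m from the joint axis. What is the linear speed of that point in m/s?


omega_motor = 1147 * 2*pi/60 = 120.1136 rad/s
omega_joint = omega_motor / 16 = 7.5071 rad/s
v = omega_joint * r = 7.5071 * 4.3
= 32.2805 m/s


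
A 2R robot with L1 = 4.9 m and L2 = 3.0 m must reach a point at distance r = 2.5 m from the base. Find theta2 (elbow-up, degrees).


cos(theta2) = (r^2 - L1^2 - L2^2) / (2*L1*L2)
cos(theta2) = (6.25 - 24.01 - 9.0) / 29.4
cos(theta2) = -0.910204
theta2 = 155.5336 degrees


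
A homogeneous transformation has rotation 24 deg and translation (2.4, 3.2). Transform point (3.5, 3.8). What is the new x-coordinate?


x' = cos(theta)*px - sin(theta)*py + tx
= 0.9135*3.5 - 0.4067*3.8 + 2.4
= 4.0518


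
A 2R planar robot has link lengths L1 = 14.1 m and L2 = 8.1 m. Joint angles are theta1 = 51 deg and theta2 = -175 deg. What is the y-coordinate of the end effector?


Convert angles to radians: theta1 = 0.8901, theta2 = -3.0543
y = L1*sin(theta1) + L2*sin(theta1+theta2)
y = 10.9578 + -6.7152
y = 4.2426


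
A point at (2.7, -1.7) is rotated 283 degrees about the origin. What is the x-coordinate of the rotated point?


x' = x*cos(theta) - y*sin(theta)
cos(283 deg) = 0.225, sin(283 deg) = -0.9744
x' = 2.7 * 0.225 - -1.7 * -0.9744
= 0.6074 - 1.6564
= -1.0491


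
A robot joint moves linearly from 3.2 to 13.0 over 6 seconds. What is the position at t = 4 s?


s = t/T = 4/6 = 0.6667
p(t) = p0 + (pf-p0)*s
= 3.2 + (13.0 - 3.2) * 0.6667
= 9.7333


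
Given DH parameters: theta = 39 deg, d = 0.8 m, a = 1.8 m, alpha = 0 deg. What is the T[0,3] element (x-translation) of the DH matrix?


T[0,3] = a * cos(theta)
= 1.8 * cos(39 deg)
= 1.8 * 0.7771
= 1.3989


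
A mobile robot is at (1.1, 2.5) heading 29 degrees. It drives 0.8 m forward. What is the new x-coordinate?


x_new = x0 + d*cos(theta)
= 1.1 + 0.8*cos(29)
= 1.1 + 0.6997
= 1.7997


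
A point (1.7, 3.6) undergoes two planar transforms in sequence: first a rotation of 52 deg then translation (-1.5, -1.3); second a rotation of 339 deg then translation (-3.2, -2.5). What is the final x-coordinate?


After transform 1:
x1 = cos(52)*1.7 - sin(52)*3.6 + -1.5 = -3.2902
y1 = sin(52)*1.7 + cos(52)*3.6 + -1.3 = 2.256
After transform 2:
x2 = cos(339)*-3.2902 - sin(339)*2.256 + -3.2
= -5.4632


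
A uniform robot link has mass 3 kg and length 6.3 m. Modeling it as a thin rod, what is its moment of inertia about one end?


I = (1/3) * m * L^2
= (1/3) * 3 * 6.3^2
= 0.333333 * 3 * 39.69
= 39.69 kg*m^2


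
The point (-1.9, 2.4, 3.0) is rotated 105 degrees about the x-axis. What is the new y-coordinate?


Rotation about x-axis: y' = y*cos(theta) - z*sin(theta)
= 2.4 * -0.2588 - 3.0 * 0.9659
= -3.5189


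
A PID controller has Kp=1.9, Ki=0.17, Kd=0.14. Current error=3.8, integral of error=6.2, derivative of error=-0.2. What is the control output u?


u = Kp*e + Ki*int(e) + Kd*de/dt
= 1.9*3.8 + 0.17*6.2 + 0.14*(-0.2)
= 7.22 + 1.054 + -0.028
= 8.246


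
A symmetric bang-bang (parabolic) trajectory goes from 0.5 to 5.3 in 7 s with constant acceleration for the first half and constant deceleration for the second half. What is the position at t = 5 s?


Symmetric rest-to-rest: each phase covers (pf-p0)/2 in time T/2. 0.5*a*(T/2)^2 = (pf-p0)/2 => a = 4*(pf-p0)/T^2
a = 4*(5.3-0.5)/7^2 = 0.3918
t = 5 is in the deceleration phase (t > T/2).
p = pf - 0.5*a*(T-t)^2 = 5.3 - 0.5*0.3918*2^2
= 4.5163


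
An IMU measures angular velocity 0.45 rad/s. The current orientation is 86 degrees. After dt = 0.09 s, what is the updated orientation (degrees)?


delta_theta = w * dt = 0.45 * 0.09 = 0.0405 rad
= 2.3205 deg
theta_new = 86 + 2.3205 = 88.3205 deg


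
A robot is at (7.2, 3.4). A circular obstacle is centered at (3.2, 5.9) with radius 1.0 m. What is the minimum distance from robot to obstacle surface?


center_dist = sqrt((7.2-3.2)^2 + (3.4-5.9)^2)
= sqrt(16.0 + 6.25)
= 4.717
min_dist = center_dist - radius = 4.717 - 1.0 = 3.717 m


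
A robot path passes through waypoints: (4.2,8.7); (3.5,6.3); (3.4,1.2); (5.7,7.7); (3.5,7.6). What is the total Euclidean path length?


Segment lengths:
  seg1 = sqrt((-0.7)^2 + (-2.4)^2) = 2.5
  seg2 = sqrt((-0.1)^2 + (-5.1)^2) = 5.101
  seg3 = sqrt((2.3)^2 + (6.5)^2) = 6.8949
  seg4 = sqrt((-2.2)^2 + (-0.1)^2) = 2.2023
Total = 16.6982


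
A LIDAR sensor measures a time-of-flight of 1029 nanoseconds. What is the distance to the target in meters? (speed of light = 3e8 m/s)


tof = 1029 ns = 1.029e-06 s
dist = c * tof / 2
= 3e8 * 1.029e-06 / 2
= 154.35 m


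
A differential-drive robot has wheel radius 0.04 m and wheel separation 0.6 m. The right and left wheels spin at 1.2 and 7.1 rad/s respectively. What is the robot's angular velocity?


vR = r*wR = 0.04*1.2 = 0.048 m/s
vL = r*wL = 0.04*7.1 = 0.284 m/s
v = (vR+vL)/2 = 0.166 m/s
omega = (vR-vL)/L = -0.3933 rad/s
angular velocity = -0.3933 rad/s


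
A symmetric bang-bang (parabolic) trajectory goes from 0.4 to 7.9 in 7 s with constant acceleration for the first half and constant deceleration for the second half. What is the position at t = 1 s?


Symmetric rest-to-rest: each phase covers (pf-p0)/2 in time T/2. 0.5*a*(T/2)^2 = (pf-p0)/2 => a = 4*(pf-p0)/T^2
a = 4*(7.9-0.4)/7^2 = 0.6122
t = 1 is in the acceleration phase (t <= T/2).
p = p0 + 0.5*a*t^2 = 0.4 + 0.5*0.6122*1^2
= 0.7061


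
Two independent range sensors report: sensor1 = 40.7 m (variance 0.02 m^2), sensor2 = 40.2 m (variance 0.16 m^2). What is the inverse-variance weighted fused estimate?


w1 = (1/var1) / (1/var1 + 1/var2)
   = 50.0 / (50.0 + 6.25) = 0.8889
w2 = 1 - w1 = 0.1111
fused = w1*s1 + w2*s2 = 36.1778 + 4.4667
= 40.6444 m


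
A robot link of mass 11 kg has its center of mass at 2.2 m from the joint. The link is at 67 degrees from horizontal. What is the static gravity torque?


tau = m*g*L*cos(angle)
= 11 * 9.81 * 2.2 * cos(67 deg)
= 11 * 9.81 * 2.2 * 0.3907
= 92.7604 Nm


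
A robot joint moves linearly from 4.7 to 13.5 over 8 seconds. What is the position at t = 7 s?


s = t/T = 7/8 = 0.875
p(t) = p0 + (pf-p0)*s
= 4.7 + (13.5 - 4.7) * 0.875
= 12.4


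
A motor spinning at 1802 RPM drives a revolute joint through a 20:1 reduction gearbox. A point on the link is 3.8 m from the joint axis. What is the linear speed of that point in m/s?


omega_motor = 1802 * 2*pi/60 = 188.705 rad/s
omega_joint = omega_motor / 20 = 9.4352 rad/s
v = omega_joint * r = 9.4352 * 3.8
= 35.8539 m/s


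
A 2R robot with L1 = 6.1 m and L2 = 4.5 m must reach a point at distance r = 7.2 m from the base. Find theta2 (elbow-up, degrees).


cos(theta2) = (r^2 - L1^2 - L2^2) / (2*L1*L2)
cos(theta2) = (51.84 - 37.21 - 20.25) / 54.9
cos(theta2) = -0.102368
theta2 = 95.8755 degrees


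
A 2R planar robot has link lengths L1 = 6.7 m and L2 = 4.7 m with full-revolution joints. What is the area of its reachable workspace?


r_max = L1 + L2 = 11.4 m
r_min = |L1 - L2| = 2.0 m
Area = pi*(r_max^2 - r_min^2)
= pi*(129.96 - 4.0)
= pi * 125.96
= 395.715 m^2


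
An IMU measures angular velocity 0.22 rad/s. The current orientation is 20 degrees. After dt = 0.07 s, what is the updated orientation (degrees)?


delta_theta = w * dt = 0.22 * 0.07 = 0.0154 rad
= 0.8824 deg
theta_new = 20 + 0.8824 = 20.8824 deg


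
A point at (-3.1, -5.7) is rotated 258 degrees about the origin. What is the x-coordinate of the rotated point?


x' = x*cos(theta) - y*sin(theta)
cos(258 deg) = -0.2079, sin(258 deg) = -0.9781
x' = -3.1 * -0.2079 - -5.7 * -0.9781
= 0.6445 - 5.5754
= -4.9309


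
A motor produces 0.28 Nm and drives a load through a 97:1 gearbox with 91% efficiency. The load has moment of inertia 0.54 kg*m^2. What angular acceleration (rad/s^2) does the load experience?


tau_out = tau_motor * N * eta
= 0.28 * 97 * 0.91 = 24.7156 Nm
alpha = tau_out / I = 24.7156 / 0.54
= 45.7696 rad/s^2


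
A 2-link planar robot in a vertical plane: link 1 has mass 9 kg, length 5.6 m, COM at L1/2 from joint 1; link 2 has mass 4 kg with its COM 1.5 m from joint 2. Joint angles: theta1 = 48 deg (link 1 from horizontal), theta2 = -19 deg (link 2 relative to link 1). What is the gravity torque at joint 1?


Horizontal distance from joint 1 to link-1 COM:
  x_c1 = (L1/2)*cos(t1) = 2.8 * 0.6691 = 1.8736 m
Horizontal distance from joint 1 to link-2 COM:
  x_c2 = L1*cos(t1) + Lc2*cos(t1+t2)
       = 5.6*0.6691 + 1.5*0.8746 = 5.0591 m
tau1 = m1*g*x_c1 + m2*g*x_c2
     = 9*9.81*1.8736 + 4*9.81*5.0591
     = 165.4171 + 198.5176
     = 363.9347 Nm


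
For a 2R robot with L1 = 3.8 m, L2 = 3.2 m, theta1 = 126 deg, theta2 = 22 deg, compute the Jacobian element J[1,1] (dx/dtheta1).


J[1,1] = -L1*sin(t1) - L2*sin(t1+t2)
= -3.8*sin(126) - 3.2*sin(148)
= -4.77


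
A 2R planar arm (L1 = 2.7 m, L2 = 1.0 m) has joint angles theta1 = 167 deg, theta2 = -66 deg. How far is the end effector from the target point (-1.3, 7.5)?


End effector via forward kinematics:
x = L1*cos(t1) + L2*cos(t1+t2) = -2.8216
y = L1*sin(t1) + L2*sin(t1+t2) = 1.589
Distance to target:
d = sqrt((-1.3 - -2.8216)^2 + (7.5 - 1.589)^2)
= sqrt(2.3153 + 34.94)
= 6.1037 m


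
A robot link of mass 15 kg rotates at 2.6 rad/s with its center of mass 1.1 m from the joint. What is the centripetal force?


F = m * omega^2 * r
= 15 * 2.6^2 * 1.1
= 15 * 6.76 * 1.1
= 111.54 N


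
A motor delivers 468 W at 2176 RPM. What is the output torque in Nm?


omega = 2176 * 2*pi/60 = 227.8702 rad/s
tau = P / omega = 468 / 227.8702
= 2.0538 Nm


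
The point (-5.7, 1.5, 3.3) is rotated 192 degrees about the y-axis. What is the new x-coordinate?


Rotation about y-axis: x' = x*cos(theta) + z*sin(theta)
= -5.7 * -0.9781 + 3.3 * -0.2079
= 4.8893


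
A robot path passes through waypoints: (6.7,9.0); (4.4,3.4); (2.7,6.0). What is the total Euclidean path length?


Segment lengths:
  seg1 = sqrt((-2.3)^2 + (-5.6)^2) = 6.0539
  seg2 = sqrt((-1.7)^2 + (2.6)^2) = 3.1064
Total = 9.1604


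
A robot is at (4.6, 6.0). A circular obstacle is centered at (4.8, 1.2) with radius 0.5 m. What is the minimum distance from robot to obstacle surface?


center_dist = sqrt((4.6-4.8)^2 + (6.0-1.2)^2)
= sqrt(0.04 + 23.04)
= 4.8042
min_dist = center_dist - radius = 4.8042 - 0.5 = 4.3042 m


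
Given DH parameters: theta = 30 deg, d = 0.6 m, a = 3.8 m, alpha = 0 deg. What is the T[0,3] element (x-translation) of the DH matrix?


T[0,3] = a * cos(theta)
= 3.8 * cos(30 deg)
= 3.8 * 0.866
= 3.2909


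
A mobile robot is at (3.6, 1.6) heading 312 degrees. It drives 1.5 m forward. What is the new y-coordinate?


y_new = y0 + d*sin(theta)
= 1.6 + 1.5*sin(312)
= 1.6 + -1.1147
= 0.4853


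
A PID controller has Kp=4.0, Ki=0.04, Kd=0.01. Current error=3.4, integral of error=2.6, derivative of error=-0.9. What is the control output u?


u = Kp*e + Ki*int(e) + Kd*de/dt
= 4.0*3.4 + 0.04*2.6 + 0.01*(-0.9)
= 13.6 + 0.104 + -0.009
= 13.695


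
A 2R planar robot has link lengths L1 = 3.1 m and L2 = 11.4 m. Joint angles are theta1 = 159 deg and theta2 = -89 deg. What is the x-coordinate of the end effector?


Convert angles to radians: theta1 = 2.7751, theta2 = -1.5533
x = L1*cos(theta1) + L2*cos(theta1+theta2)
x = -2.8941 + 3.899
x = 1.0049


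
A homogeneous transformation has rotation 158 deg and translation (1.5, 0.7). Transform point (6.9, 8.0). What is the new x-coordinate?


x' = cos(theta)*px - sin(theta)*py + tx
= -0.9272*6.9 - 0.3746*8.0 + 1.5
= -7.8944


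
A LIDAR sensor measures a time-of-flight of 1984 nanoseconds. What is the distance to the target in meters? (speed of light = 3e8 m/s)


tof = 1984 ns = 1.984e-06 s
dist = c * tof / 2
= 3e8 * 1.984e-06 / 2
= 297.6 m


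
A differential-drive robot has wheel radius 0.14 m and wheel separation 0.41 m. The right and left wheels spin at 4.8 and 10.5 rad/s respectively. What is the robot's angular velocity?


vR = r*wR = 0.14*4.8 = 0.672 m/s
vL = r*wL = 0.14*10.5 = 1.47 m/s
v = (vR+vL)/2 = 1.071 m/s
omega = (vR-vL)/L = -1.9463 rad/s
angular velocity = -1.9463 rad/s


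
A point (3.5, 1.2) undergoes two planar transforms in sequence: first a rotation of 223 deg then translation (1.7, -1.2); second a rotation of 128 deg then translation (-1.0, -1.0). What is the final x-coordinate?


After transform 1:
x1 = cos(223)*3.5 - sin(223)*1.2 + 1.7 = -0.0413
y1 = sin(223)*3.5 + cos(223)*1.2 + -1.2 = -4.4646
After transform 2:
x2 = cos(128)*-0.0413 - sin(128)*-4.4646 + -1.0
= 2.5436


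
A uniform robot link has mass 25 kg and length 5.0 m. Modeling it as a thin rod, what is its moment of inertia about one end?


I = (1/3) * m * L^2
= (1/3) * 25 * 5.0^2
= 0.333333 * 25 * 25.0
= 208.3333 kg*m^2


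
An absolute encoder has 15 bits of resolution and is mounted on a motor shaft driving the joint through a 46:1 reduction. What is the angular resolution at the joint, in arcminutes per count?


counts = 2^15 = 32768
effective counts at joint = 32768 * 46 = 1507328
resolution = 360*60 / 1507328
= 0.0143 arcmin/count


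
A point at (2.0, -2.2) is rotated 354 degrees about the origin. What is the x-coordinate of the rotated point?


x' = x*cos(theta) - y*sin(theta)
cos(354 deg) = 0.9945, sin(354 deg) = -0.1045
x' = 2.0 * 0.9945 - -2.2 * -0.1045
= 1.989 - 0.23
= 1.7591


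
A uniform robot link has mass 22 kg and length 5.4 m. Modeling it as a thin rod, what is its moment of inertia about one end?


I = (1/3) * m * L^2
= (1/3) * 22 * 5.4^2
= 0.333333 * 22 * 29.16
= 213.84 kg*m^2


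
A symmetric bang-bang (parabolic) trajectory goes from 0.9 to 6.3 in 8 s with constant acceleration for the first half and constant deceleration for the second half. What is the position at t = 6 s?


Symmetric rest-to-rest: each phase covers (pf-p0)/2 in time T/2. 0.5*a*(T/2)^2 = (pf-p0)/2 => a = 4*(pf-p0)/T^2
a = 4*(6.3-0.9)/8^2 = 0.3375
t = 6 is in the deceleration phase (t > T/2).
p = pf - 0.5*a*(T-t)^2 = 6.3 - 0.5*0.3375*2^2
= 5.625


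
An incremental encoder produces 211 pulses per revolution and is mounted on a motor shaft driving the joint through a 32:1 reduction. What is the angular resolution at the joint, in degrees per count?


counts per rev = 211
effective counts at joint = 211 * 32 = 6752
resolution = 360 / 6752
= 0.0533 deg/count


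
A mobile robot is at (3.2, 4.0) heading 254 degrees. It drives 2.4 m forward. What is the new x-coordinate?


x_new = x0 + d*cos(theta)
= 3.2 + 2.4*cos(254)
= 3.2 + -0.6615
= 2.5385


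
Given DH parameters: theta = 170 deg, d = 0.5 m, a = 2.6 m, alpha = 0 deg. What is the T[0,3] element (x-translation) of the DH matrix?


T[0,3] = a * cos(theta)
= 2.6 * cos(170 deg)
= 2.6 * -0.9848
= -2.5605


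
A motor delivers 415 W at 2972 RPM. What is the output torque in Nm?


omega = 2972 * 2*pi/60 = 311.2271 rad/s
tau = P / omega = 415 / 311.2271
= 1.3334 Nm


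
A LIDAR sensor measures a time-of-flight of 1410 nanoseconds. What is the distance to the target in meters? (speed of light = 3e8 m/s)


tof = 1410 ns = 1.41e-06 s
dist = c * tof / 2
= 3e8 * 1.41e-06 / 2
= 211.5 m


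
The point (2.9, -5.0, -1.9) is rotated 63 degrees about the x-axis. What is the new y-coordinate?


Rotation about x-axis: y' = y*cos(theta) - z*sin(theta)
= -5.0 * 0.454 - -1.9 * 0.891
= -0.577


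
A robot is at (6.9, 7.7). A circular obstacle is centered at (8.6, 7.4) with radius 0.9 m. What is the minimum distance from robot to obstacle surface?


center_dist = sqrt((6.9-8.6)^2 + (7.7-7.4)^2)
= sqrt(2.89 + 0.09)
= 1.7263
min_dist = center_dist - radius = 1.7263 - 0.9 = 0.8263 m


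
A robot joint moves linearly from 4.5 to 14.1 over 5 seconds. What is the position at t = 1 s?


s = t/T = 1/5 = 0.2
p(t) = p0 + (pf-p0)*s
= 4.5 + (14.1 - 4.5) * 0.2
= 6.42


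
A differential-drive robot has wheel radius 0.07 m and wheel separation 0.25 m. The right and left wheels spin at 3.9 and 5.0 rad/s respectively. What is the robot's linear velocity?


vR = r*wR = 0.07*3.9 = 0.273 m/s
vL = r*wL = 0.07*5.0 = 0.35 m/s
v = (vR+vL)/2 = 0.3115 m/s
omega = (vR-vL)/L = -0.308 rad/s
linear velocity = 0.3115 m/s


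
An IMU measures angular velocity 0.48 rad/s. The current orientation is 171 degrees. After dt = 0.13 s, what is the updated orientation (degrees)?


delta_theta = w * dt = 0.48 * 0.13 = 0.0624 rad
= 3.5753 deg
theta_new = 171 + 3.5753 = 174.5753 deg


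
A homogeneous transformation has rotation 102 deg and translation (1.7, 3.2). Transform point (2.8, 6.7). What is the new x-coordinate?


x' = cos(theta)*px - sin(theta)*py + tx
= -0.2079*2.8 - 0.9781*6.7 + 1.7
= -5.4357


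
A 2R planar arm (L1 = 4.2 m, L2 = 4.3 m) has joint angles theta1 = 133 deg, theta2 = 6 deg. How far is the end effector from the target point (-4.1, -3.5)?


End effector via forward kinematics:
x = L1*cos(t1) + L2*cos(t1+t2) = -6.1096
y = L1*sin(t1) + L2*sin(t1+t2) = 5.8927
Distance to target:
d = sqrt((-4.1 - -6.1096)^2 + (-3.5 - 5.8927)^2)
= sqrt(4.0387 + 88.2236)
= 9.6053 m


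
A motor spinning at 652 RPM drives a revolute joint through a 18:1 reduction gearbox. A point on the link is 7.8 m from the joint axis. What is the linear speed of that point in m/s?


omega_motor = 652 * 2*pi/60 = 68.2773 rad/s
omega_joint = omega_motor / 18 = 3.7932 rad/s
v = omega_joint * r = 3.7932 * 7.8
= 29.5868 m/s


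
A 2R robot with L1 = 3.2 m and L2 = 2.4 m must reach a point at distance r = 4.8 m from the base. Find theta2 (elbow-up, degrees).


cos(theta2) = (r^2 - L1^2 - L2^2) / (2*L1*L2)
cos(theta2) = (23.04 - 10.24 - 5.76) / 15.36
cos(theta2) = 0.458333
theta2 = 62.7204 degrees


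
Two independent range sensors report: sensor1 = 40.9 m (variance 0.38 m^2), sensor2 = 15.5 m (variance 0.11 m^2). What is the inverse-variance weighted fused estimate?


w1 = (1/var1) / (1/var1 + 1/var2)
   = 2.6316 / (2.6316 + 9.0909) = 0.2245
w2 = 1 - w1 = 0.7755
fused = w1*s1 + w2*s2 = 9.1816 + 12.0204
= 21.202 m


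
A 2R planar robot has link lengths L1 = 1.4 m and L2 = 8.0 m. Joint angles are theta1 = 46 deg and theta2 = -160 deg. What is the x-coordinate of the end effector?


Convert angles to radians: theta1 = 0.8029, theta2 = -2.7925
x = L1*cos(theta1) + L2*cos(theta1+theta2)
x = 0.9725 + -3.2539
x = -2.2814


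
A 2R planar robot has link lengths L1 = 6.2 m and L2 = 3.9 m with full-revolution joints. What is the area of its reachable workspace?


r_max = L1 + L2 = 10.1 m
r_min = |L1 - L2| = 2.3 m
Area = pi*(r_max^2 - r_min^2)
= pi*(102.01 - 5.29)
= pi * 96.72
= 303.8548 m^2


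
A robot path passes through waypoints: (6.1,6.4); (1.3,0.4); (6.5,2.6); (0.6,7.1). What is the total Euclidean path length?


Segment lengths:
  seg1 = sqrt((-4.8)^2 + (-6.0)^2) = 7.6837
  seg2 = sqrt((5.2)^2 + (2.2)^2) = 5.6462
  seg3 = sqrt((-5.9)^2 + (4.5)^2) = 7.4202
Total = 20.7502


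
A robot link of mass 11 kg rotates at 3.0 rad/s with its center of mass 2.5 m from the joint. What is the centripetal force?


F = m * omega^2 * r
= 11 * 3.0^2 * 2.5
= 11 * 9.0 * 2.5
= 247.5 N


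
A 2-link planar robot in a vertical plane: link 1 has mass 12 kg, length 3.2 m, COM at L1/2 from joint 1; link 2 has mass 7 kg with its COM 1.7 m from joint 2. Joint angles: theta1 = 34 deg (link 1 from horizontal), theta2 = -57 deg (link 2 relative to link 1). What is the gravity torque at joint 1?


Horizontal distance from joint 1 to link-1 COM:
  x_c1 = (L1/2)*cos(t1) = 1.6 * 0.829 = 1.3265 m
Horizontal distance from joint 1 to link-2 COM:
  x_c2 = L1*cos(t1) + Lc2*cos(t1+t2)
       = 3.2*0.829 + 1.7*0.9205 = 4.2178 m
tau1 = m1*g*x_c1 + m2*g*x_c2
     = 12*9.81*1.3265 + 7*9.81*4.2178
     = 156.1509 + 289.6348
     = 445.7857 Nm


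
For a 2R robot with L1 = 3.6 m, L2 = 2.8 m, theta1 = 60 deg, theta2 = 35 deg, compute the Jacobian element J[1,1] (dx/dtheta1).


J[1,1] = -L1*sin(t1) - L2*sin(t1+t2)
= -3.6*sin(60) - 2.8*sin(95)
= -5.907


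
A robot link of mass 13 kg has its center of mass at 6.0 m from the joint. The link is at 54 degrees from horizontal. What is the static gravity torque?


tau = m*g*L*cos(angle)
= 13 * 9.81 * 6.0 * cos(54 deg)
= 13 * 9.81 * 6.0 * 0.5878
= 449.7615 Nm


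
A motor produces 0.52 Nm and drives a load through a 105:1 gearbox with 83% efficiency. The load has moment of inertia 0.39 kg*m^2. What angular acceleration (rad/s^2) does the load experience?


tau_out = tau_motor * N * eta
= 0.52 * 105 * 0.83 = 45.318 Nm
alpha = tau_out / I = 45.318 / 0.39
= 116.2 rad/s^2


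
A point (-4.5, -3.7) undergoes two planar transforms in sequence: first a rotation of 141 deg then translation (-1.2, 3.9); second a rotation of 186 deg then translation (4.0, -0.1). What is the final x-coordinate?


After transform 1:
x1 = cos(141)*-4.5 - sin(141)*-3.7 + -1.2 = 4.6256
y1 = sin(141)*-4.5 + cos(141)*-3.7 + 3.9 = 3.9435
After transform 2:
x2 = cos(186)*4.6256 - sin(186)*3.9435 + 4.0
= -0.1881


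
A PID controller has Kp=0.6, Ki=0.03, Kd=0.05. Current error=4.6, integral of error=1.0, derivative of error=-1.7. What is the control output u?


u = Kp*e + Ki*int(e) + Kd*de/dt
= 0.6*4.6 + 0.03*1.0 + 0.05*(-1.7)
= 2.76 + 0.03 + -0.085
= 2.705


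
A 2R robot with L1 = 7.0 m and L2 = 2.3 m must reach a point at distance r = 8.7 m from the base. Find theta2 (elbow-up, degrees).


cos(theta2) = (r^2 - L1^2 - L2^2) / (2*L1*L2)
cos(theta2) = (75.69 - 49.0 - 5.29) / 32.2
cos(theta2) = 0.664596
theta2 = 48.3486 degrees


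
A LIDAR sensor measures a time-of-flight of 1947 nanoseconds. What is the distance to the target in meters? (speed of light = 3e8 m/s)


tof = 1947 ns = 1.947e-06 s
dist = c * tof / 2
= 3e8 * 1.947e-06 / 2
= 292.05 m


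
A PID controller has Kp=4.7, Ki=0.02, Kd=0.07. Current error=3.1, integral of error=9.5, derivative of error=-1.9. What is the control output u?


u = Kp*e + Ki*int(e) + Kd*de/dt
= 4.7*3.1 + 0.02*9.5 + 0.07*(-1.9)
= 14.57 + 0.19 + -0.133
= 14.627


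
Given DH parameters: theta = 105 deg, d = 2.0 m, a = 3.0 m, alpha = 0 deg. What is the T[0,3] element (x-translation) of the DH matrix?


T[0,3] = a * cos(theta)
= 3.0 * cos(105 deg)
= 3.0 * -0.2588
= -0.7765


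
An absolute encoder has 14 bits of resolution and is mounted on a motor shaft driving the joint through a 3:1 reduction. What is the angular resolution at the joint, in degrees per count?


counts = 2^14 = 16384
effective counts at joint = 16384 * 3 = 49152
resolution = 360 / 49152
= 0.0073 deg/count


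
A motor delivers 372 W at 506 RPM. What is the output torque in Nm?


omega = 506 * 2*pi/60 = 52.9882 rad/s
tau = P / omega = 372 / 52.9882
= 7.0204 Nm


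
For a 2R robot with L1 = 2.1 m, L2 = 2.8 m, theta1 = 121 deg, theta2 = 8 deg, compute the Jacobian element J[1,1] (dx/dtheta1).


J[1,1] = -L1*sin(t1) - L2*sin(t1+t2)
= -2.1*sin(121) - 2.8*sin(129)
= -3.9761


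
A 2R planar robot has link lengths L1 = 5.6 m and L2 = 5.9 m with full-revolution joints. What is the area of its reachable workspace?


r_max = L1 + L2 = 11.5 m
r_min = |L1 - L2| = 0.3 m
Area = pi*(r_max^2 - r_min^2)
= pi*(132.25 - 0.09)
= pi * 132.16
= 415.1929 m^2


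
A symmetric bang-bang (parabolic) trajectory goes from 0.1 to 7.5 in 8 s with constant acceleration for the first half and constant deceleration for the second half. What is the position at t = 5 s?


Symmetric rest-to-rest: each phase covers (pf-p0)/2 in time T/2. 0.5*a*(T/2)^2 = (pf-p0)/2 => a = 4*(pf-p0)/T^2
a = 4*(7.5-0.1)/8^2 = 0.4625
t = 5 is in the deceleration phase (t > T/2).
p = pf - 0.5*a*(T-t)^2 = 7.5 - 0.5*0.4625*3^2
= 5.4187


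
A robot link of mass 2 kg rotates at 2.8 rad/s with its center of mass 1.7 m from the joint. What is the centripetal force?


F = m * omega^2 * r
= 2 * 2.8^2 * 1.7
= 2 * 7.84 * 1.7
= 26.656 N


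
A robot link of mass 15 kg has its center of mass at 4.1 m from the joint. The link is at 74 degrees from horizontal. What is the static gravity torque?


tau = m*g*L*cos(angle)
= 15 * 9.81 * 4.1 * cos(74 deg)
= 15 * 9.81 * 4.1 * 0.2756
= 166.2962 Nm


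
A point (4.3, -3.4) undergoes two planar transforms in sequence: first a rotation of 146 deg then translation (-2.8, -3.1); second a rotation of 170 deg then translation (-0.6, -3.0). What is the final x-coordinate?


After transform 1:
x1 = cos(146)*4.3 - sin(146)*-3.4 + -2.8 = -4.4636
y1 = sin(146)*4.3 + cos(146)*-3.4 + -3.1 = 2.1233
After transform 2:
x2 = cos(170)*-4.4636 - sin(170)*2.1233 + -0.6
= 3.4271


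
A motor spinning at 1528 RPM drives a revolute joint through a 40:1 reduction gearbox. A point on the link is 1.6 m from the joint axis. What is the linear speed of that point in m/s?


omega_motor = 1528 * 2*pi/60 = 160.0118 rad/s
omega_joint = omega_motor / 40 = 4.0003 rad/s
v = omega_joint * r = 4.0003 * 1.6
= 6.4005 m/s


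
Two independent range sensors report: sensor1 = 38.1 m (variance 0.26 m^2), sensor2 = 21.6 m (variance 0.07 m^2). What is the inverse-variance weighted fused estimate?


w1 = (1/var1) / (1/var1 + 1/var2)
   = 3.8462 / (3.8462 + 14.2857) = 0.2121
w2 = 1 - w1 = 0.7879
fused = w1*s1 + w2*s2 = 8.0818 + 17.0182
= 25.1 m


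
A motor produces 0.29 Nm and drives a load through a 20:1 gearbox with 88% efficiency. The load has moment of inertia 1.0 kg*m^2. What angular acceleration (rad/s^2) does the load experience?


tau_out = tau_motor * N * eta
= 0.29 * 20 * 0.88 = 5.104 Nm
alpha = tau_out / I = 5.104 / 1.0
= 5.104 rad/s^2


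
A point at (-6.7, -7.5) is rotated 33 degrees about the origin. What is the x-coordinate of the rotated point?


x' = x*cos(theta) - y*sin(theta)
cos(33 deg) = 0.8387, sin(33 deg) = 0.5446
x' = -6.7 * 0.8387 - -7.5 * 0.5446
= -5.6191 - -4.0848
= -1.5343


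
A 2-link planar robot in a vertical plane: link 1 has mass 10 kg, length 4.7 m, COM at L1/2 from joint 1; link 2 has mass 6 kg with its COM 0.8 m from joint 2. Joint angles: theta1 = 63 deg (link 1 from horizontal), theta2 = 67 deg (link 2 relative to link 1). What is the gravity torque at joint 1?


Horizontal distance from joint 1 to link-1 COM:
  x_c1 = (L1/2)*cos(t1) = 2.35 * 0.454 = 1.0669 m
Horizontal distance from joint 1 to link-2 COM:
  x_c2 = L1*cos(t1) + Lc2*cos(t1+t2)
       = 4.7*0.454 + 0.8*-0.6428 = 1.6195 m
tau1 = m1*g*x_c1 + m2*g*x_c2
     = 10*9.81*1.0669 + 6*9.81*1.6195
     = 104.6607 + 95.3253
     = 199.986 Nm


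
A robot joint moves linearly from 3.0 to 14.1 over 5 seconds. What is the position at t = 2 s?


s = t/T = 2/5 = 0.4
p(t) = p0 + (pf-p0)*s
= 3.0 + (14.1 - 3.0) * 0.4
= 7.44


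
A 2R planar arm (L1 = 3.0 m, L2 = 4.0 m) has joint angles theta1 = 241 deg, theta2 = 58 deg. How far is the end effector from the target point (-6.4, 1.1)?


End effector via forward kinematics:
x = L1*cos(t1) + L2*cos(t1+t2) = 0.4848
y = L1*sin(t1) + L2*sin(t1+t2) = -6.1223
Distance to target:
d = sqrt((-6.4 - 0.4848)^2 + (1.1 - -6.1223)^2)
= sqrt(47.4006 + 52.1622)
= 9.9781 m


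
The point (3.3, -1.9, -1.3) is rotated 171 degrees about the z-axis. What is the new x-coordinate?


Rotation about z-axis: x' = x*cos(theta) - y*sin(theta)
= 3.3 * -0.9877 - -1.9 * 0.1564
= -2.9621


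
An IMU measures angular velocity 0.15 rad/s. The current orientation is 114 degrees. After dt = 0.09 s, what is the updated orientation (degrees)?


delta_theta = w * dt = 0.15 * 0.09 = 0.0135 rad
= 0.7735 deg
theta_new = 114 + 0.7735 = 114.7735 deg


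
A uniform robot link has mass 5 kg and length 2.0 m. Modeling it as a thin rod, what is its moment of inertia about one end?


I = (1/3) * m * L^2
= (1/3) * 5 * 2.0^2
= 0.333333 * 5 * 4.0
= 6.6667 kg*m^2


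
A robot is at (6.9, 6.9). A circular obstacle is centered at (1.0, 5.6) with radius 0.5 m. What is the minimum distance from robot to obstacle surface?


center_dist = sqrt((6.9-1.0)^2 + (6.9-5.6)^2)
= sqrt(34.81 + 1.69)
= 6.0415
min_dist = center_dist - radius = 6.0415 - 0.5 = 5.5415 m


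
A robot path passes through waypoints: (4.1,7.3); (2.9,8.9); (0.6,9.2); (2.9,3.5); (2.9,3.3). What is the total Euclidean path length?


Segment lengths:
  seg1 = sqrt((-1.2)^2 + (1.6)^2) = 2.0
  seg2 = sqrt((-2.3)^2 + (0.3)^2) = 2.3195
  seg3 = sqrt((2.3)^2 + (-5.7)^2) = 6.1465
  seg4 = sqrt((0.0)^2 + (-0.2)^2) = 0.2
Total = 10.666


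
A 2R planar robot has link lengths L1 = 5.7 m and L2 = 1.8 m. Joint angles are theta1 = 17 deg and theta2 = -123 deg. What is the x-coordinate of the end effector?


Convert angles to radians: theta1 = 0.2967, theta2 = -2.1468
x = L1*cos(theta1) + L2*cos(theta1+theta2)
x = 5.4509 + -0.4961
x = 4.9548


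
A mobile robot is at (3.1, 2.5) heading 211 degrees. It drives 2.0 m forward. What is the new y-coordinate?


y_new = y0 + d*sin(theta)
= 2.5 + 2.0*sin(211)
= 2.5 + -1.0301
= 1.4699


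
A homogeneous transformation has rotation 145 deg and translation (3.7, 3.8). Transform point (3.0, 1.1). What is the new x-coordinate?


x' = cos(theta)*px - sin(theta)*py + tx
= -0.8192*3.0 - 0.5736*1.1 + 3.7
= 0.6116


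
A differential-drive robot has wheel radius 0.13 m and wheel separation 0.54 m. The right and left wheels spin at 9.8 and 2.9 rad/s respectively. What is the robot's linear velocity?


vR = r*wR = 0.13*9.8 = 1.274 m/s
vL = r*wL = 0.13*2.9 = 0.377 m/s
v = (vR+vL)/2 = 0.8255 m/s
omega = (vR-vL)/L = 1.6611 rad/s
linear velocity = 0.8255 m/s


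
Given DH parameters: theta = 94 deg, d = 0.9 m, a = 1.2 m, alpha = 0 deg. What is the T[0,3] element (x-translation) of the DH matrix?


T[0,3] = a * cos(theta)
= 1.2 * cos(94 deg)
= 1.2 * -0.0698
= -0.0837


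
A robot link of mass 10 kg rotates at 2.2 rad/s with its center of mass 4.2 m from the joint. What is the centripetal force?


F = m * omega^2 * r
= 10 * 2.2^2 * 4.2
= 10 * 4.84 * 4.2
= 203.28 N


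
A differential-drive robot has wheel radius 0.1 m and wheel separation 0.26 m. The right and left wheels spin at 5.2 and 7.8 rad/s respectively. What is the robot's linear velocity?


vR = r*wR = 0.1*5.2 = 0.52 m/s
vL = r*wL = 0.1*7.8 = 0.78 m/s
v = (vR+vL)/2 = 0.65 m/s
omega = (vR-vL)/L = -1.0 rad/s
linear velocity = 0.65 m/s


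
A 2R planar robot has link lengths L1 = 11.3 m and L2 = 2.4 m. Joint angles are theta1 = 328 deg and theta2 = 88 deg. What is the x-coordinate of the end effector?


Convert angles to radians: theta1 = 5.7247, theta2 = 1.5359
x = L1*cos(theta1) + L2*cos(theta1+theta2)
x = 9.5829 + 1.3421
x = 10.925


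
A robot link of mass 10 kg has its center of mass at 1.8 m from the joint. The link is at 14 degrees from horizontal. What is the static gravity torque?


tau = m*g*L*cos(angle)
= 10 * 9.81 * 1.8 * cos(14 deg)
= 10 * 9.81 * 1.8 * 0.9703
= 171.3348 Nm


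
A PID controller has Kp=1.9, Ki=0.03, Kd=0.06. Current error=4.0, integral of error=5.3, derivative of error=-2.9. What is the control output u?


u = Kp*e + Ki*int(e) + Kd*de/dt
= 1.9*4.0 + 0.03*5.3 + 0.06*(-2.9)
= 7.6 + 0.159 + -0.174
= 7.585


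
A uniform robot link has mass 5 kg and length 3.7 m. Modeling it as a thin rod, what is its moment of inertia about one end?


I = (1/3) * m * L^2
= (1/3) * 5 * 3.7^2
= 0.333333 * 5 * 13.69
= 22.8167 kg*m^2


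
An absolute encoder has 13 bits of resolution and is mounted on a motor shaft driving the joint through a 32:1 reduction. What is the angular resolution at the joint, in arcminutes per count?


counts = 2^13 = 8192
effective counts at joint = 8192 * 32 = 262144
resolution = 360*60 / 262144
= 0.0824 arcmin/count


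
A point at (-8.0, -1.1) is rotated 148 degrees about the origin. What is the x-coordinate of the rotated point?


x' = x*cos(theta) - y*sin(theta)
cos(148 deg) = -0.848, sin(148 deg) = 0.5299
x' = -8.0 * -0.848 - -1.1 * 0.5299
= 6.7844 - -0.5829
= 7.3673


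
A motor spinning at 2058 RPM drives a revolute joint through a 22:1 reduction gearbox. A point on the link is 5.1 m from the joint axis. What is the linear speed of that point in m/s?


omega_motor = 2058 * 2*pi/60 = 215.5133 rad/s
omega_joint = omega_motor / 22 = 9.7961 rad/s
v = omega_joint * r = 9.7961 * 5.1
= 49.9599 m/s


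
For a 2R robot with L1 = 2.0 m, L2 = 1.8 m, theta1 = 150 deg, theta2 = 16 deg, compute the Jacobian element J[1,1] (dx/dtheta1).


J[1,1] = -L1*sin(t1) - L2*sin(t1+t2)
= -2.0*sin(150) - 1.8*sin(166)
= -1.4355


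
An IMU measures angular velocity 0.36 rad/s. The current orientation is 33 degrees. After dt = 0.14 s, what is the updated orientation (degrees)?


delta_theta = w * dt = 0.36 * 0.14 = 0.0504 rad
= 2.8877 deg
theta_new = 33 + 2.8877 = 35.8877 deg


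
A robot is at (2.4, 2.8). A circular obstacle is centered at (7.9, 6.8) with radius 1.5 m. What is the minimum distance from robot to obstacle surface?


center_dist = sqrt((2.4-7.9)^2 + (2.8-6.8)^2)
= sqrt(30.25 + 16.0)
= 6.8007
min_dist = center_dist - radius = 6.8007 - 1.5 = 5.3007 m


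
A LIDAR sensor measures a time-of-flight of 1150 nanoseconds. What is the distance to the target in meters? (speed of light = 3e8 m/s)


tof = 1150 ns = 1.15e-06 s
dist = c * tof / 2
= 3e8 * 1.15e-06 / 2
= 172.5 m


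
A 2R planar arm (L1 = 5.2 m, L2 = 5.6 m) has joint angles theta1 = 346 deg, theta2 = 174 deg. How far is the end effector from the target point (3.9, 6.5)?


End effector via forward kinematics:
x = L1*cos(t1) + L2*cos(t1+t2) = -0.2167
y = L1*sin(t1) + L2*sin(t1+t2) = 0.6573
Distance to target:
d = sqrt((3.9 - -0.2167)^2 + (6.5 - 0.6573)^2)
= sqrt(16.9476 + 34.1369)
= 7.1473 m


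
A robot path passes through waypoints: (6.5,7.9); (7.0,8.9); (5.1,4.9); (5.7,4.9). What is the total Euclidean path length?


Segment lengths:
  seg1 = sqrt((0.5)^2 + (1.0)^2) = 1.118
  seg2 = sqrt((-1.9)^2 + (-4.0)^2) = 4.4283
  seg3 = sqrt((0.6)^2 + (0.0)^2) = 0.6
Total = 6.1464


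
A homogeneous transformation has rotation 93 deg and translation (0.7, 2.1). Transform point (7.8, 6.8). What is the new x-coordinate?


x' = cos(theta)*px - sin(theta)*py + tx
= -0.0523*7.8 - 0.9986*6.8 + 0.7
= -6.4989


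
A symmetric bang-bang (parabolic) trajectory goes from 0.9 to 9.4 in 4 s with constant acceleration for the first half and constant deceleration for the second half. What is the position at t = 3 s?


Symmetric rest-to-rest: each phase covers (pf-p0)/2 in time T/2. 0.5*a*(T/2)^2 = (pf-p0)/2 => a = 4*(pf-p0)/T^2
a = 4*(9.4-0.9)/4^2 = 2.125
t = 3 is in the deceleration phase (t > T/2).
p = pf - 0.5*a*(T-t)^2 = 9.4 - 0.5*2.125*1^2
= 8.3375


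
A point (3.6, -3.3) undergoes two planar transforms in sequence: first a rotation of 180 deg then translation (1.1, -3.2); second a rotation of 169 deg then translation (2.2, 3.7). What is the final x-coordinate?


After transform 1:
x1 = cos(180)*3.6 - sin(180)*-3.3 + 1.1 = -2.5
y1 = sin(180)*3.6 + cos(180)*-3.3 + -3.2 = 0.1
After transform 2:
x2 = cos(169)*-2.5 - sin(169)*0.1 + 2.2
= 4.635


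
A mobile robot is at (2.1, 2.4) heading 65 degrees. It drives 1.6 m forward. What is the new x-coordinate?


x_new = x0 + d*cos(theta)
= 2.1 + 1.6*cos(65)
= 2.1 + 0.6762
= 2.7762


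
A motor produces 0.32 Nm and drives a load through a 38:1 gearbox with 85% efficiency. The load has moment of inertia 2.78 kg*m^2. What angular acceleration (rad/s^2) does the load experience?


tau_out = tau_motor * N * eta
= 0.32 * 38 * 0.85 = 10.336 Nm
alpha = tau_out / I = 10.336 / 2.78
= 3.718 rad/s^2


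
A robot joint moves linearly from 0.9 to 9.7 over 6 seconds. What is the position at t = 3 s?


s = t/T = 3/6 = 0.5
p(t) = p0 + (pf-p0)*s
= 0.9 + (9.7 - 0.9) * 0.5
= 5.3


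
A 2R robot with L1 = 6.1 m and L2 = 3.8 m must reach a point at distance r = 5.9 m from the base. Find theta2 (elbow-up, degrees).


cos(theta2) = (r^2 - L1^2 - L2^2) / (2*L1*L2)
cos(theta2) = (34.81 - 37.21 - 14.44) / 46.36
cos(theta2) = -0.363244
theta2 = 111.2996 degrees


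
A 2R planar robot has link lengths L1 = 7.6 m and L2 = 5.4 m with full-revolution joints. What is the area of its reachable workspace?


r_max = L1 + L2 = 13.0 m
r_min = |L1 - L2| = 2.2 m
Area = pi*(r_max^2 - r_min^2)
= pi*(169.0 - 4.84)
= pi * 164.16
= 515.7239 m^2


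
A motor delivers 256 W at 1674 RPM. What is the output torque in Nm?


omega = 1674 * 2*pi/60 = 175.3009 rad/s
tau = P / omega = 256 / 175.3009
= 1.4603 Nm
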